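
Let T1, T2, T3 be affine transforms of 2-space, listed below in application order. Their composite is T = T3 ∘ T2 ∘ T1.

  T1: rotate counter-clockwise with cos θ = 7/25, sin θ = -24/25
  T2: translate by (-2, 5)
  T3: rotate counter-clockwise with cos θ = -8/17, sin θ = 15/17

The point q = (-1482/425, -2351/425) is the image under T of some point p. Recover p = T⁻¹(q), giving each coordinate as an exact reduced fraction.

T1 = [7/25 24/25 0; -24/25 7/25 0; 0 0 1]
T2·T1 = [7/25 24/25 -2; -24/25 7/25 5; 0 0 1]
T3·…·T1 = [304/425 -297/425 -59/17; 297/425 304/425 -70/17; 0 0 1]
det M = 1; M⁻¹ = [304/425 297/425 134/25; -297/425 304/425 13/25; 0 0 1]
M⁻¹ · (-1482/425, -2351/425)ᵀ = (-1, -1)ᵀ

p = (-1, -1)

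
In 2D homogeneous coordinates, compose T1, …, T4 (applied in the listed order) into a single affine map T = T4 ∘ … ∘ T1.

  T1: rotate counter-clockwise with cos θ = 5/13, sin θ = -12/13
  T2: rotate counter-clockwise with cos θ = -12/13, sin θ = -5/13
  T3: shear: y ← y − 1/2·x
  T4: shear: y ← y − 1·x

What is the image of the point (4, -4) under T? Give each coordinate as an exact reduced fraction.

T(p) = (-4/169, 74/13)

T1 rotate counter-clockwise with cos θ = 5/13, sin θ = -12/13: (4, -4) → (-28/13, -68/13)
T2 rotate counter-clockwise with cos θ = -12/13, sin θ = -5/13: (-28/13, -68/13) → (-4/169, 956/169)
T3 shear: y ← y − 1/2·x: (-4/169, 956/169) → (-4/169, 958/169)
T4 shear: y ← y − 1·x: (-4/169, 958/169) → (-4/169, 74/13)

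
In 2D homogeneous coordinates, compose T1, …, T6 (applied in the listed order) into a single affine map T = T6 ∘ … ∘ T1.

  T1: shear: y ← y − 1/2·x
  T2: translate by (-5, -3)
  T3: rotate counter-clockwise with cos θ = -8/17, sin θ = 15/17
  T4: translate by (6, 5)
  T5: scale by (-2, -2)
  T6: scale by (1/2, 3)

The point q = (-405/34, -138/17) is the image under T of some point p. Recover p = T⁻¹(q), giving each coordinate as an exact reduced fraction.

T1 = [1 0 0; -1/2 1 0; 0 0 1]
T2·T1 = [1 0 -5; -1/2 1 -3; 0 0 1]
T3·…·T1 = [-1/34 -15/17 5; 19/17 -8/17 -3; 0 0 1]
T4·…·T1 = [-1/34 -15/17 11; 19/17 -8/17 2; 0 0 1]
T5·…·T1 = [1/17 30/17 -22; -38/17 16/17 -4; 0 0 1]
T6·…·T1 = [1/34 15/17 -11; -114/17 48/17 -12; 0 0 1]
det M = 6; M⁻¹ = [8/17 -5/34 58/17; 19/17 1/204 210/17; 0 0 1]
M⁻¹ · (-405/34, -138/17)ᵀ = (-1, -1)ᵀ

p = (-1, -1)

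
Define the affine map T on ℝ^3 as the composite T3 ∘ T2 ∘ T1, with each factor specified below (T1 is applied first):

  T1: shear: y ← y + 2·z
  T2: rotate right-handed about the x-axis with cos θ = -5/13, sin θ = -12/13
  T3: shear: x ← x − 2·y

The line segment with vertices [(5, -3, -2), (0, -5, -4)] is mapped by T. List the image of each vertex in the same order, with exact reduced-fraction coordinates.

T1 shear: y ← y + 2·z: (5, -3, -2) → (5, -7, -2); (0, -5, -4) → (0, -13, -4)
T2 rotate right-handed about the x-axis with cos θ = -5/13, sin θ = -12/13: (5, -7, -2) → (5, 11/13, 94/13); (0, -13, -4) → (0, 17/13, 176/13)
T3 shear: x ← x − 2·y: (5, 11/13, 94/13) → (43/13, 11/13, 94/13); (0, 17/13, 176/13) → (-34/13, 17/13, 176/13)

image vertices: (43/13, 11/13, 94/13), (-34/13, 17/13, 176/13)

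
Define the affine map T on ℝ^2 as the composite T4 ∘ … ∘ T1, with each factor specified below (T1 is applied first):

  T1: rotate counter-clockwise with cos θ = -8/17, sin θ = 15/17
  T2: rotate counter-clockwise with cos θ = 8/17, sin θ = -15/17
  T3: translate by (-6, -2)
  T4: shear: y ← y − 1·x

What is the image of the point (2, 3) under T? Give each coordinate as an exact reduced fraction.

T1 rotate counter-clockwise with cos θ = -8/17, sin θ = 15/17: (2, 3) → (-61/17, 6/17)
T2 rotate counter-clockwise with cos θ = 8/17, sin θ = -15/17: (-61/17, 6/17) → (-398/289, 963/289)
T3 translate by (-6, -2): (-398/289, 963/289) → (-2132/289, 385/289)
T4 shear: y ← y − 1·x: (-2132/289, 385/289) → (-2132/289, 2517/289)

T(p) = (-2132/289, 2517/289)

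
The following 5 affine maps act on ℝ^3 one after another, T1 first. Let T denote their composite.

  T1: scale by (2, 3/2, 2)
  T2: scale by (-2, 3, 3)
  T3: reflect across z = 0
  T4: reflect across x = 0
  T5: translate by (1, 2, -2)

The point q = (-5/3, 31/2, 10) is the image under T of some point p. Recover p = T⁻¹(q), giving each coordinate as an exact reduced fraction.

p = (-2/3, 3, -2)

T1 = [2 0 0 0; 0 3/2 0 0; 0 0 2 0; 0 0 0 1]
T2·T1 = [-4 0 0 0; 0 9/2 0 0; 0 0 6 0; 0 0 0 1]
T3·…·T1 = [-4 0 0 0; 0 9/2 0 0; 0 0 -6 0; 0 0 0 1]
T4·…·T1 = [4 0 0 0; 0 9/2 0 0; 0 0 -6 0; 0 0 0 1]
T5·…·T1 = [4 0 0 1; 0 9/2 0 2; 0 0 -6 -2; 0 0 0 1]
det M = -108; M⁻¹ = [1/4 0 0 -1/4; 0 2/9 0 -4/9; 0 0 -1/6 -1/3; 0 0 0 1]
M⁻¹ · (-5/3, 31/2, 10)ᵀ = (-2/3, 3, -2)ᵀ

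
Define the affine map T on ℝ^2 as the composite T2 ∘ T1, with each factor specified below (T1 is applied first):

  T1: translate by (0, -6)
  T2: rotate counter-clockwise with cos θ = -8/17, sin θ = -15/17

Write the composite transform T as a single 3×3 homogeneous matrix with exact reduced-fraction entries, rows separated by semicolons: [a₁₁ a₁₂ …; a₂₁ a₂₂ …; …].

T1 = [1 0 0; 0 1 -6; 0 0 1]
T2·T1 = [-8/17 15/17 -90/17; -15/17 -8/17 48/17; 0 0 1]

T = [-8/17 15/17 -90/17; -15/17 -8/17 48/17; 0 0 1]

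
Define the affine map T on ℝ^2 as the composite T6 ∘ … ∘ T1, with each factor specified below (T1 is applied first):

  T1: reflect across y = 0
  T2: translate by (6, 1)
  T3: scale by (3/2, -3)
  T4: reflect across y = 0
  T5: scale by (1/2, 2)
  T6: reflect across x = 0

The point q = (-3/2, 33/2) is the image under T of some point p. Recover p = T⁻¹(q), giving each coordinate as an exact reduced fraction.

T1 = [1 0 0; 0 -1 0; 0 0 1]
T2·T1 = [1 0 6; 0 -1 1; 0 0 1]
T3·…·T1 = [3/2 0 9; 0 3 -3; 0 0 1]
T4·…·T1 = [3/2 0 9; 0 -3 3; 0 0 1]
T5·…·T1 = [3/4 0 9/2; 0 -6 6; 0 0 1]
T6·…·T1 = [-3/4 0 -9/2; 0 -6 6; 0 0 1]
det M = 9/2; M⁻¹ = [-4/3 0 -6; 0 -1/6 1; 0 0 1]
M⁻¹ · (-3/2, 33/2)ᵀ = (-4, -7/4)ᵀ

p = (-4, -7/4)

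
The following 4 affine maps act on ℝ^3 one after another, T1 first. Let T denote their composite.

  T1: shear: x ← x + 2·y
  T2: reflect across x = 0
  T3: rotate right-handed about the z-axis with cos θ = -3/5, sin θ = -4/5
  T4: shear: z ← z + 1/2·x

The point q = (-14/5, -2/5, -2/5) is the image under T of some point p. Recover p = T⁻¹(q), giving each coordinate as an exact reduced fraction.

T1 = [1 2 0 0; 0 1 0 0; 0 0 1 0; 0 0 0 1]
T2·T1 = [-1 -2 0 0; 0 1 0 0; 0 0 1 0; 0 0 0 1]
T3·…·T1 = [3/5 2 0 0; 4/5 1 0 0; 0 0 1 0; 0 0 0 1]
T4·…·T1 = [3/5 2 0 0; 4/5 1 0 0; 3/10 1 1 0; 0 0 0 1]
det M = -1; M⁻¹ = [-1 2 0 0; 4/5 -3/5 0 0; -1/2 0 1 0; 0 0 0 1]
M⁻¹ · (-14/5, -2/5, -2/5)ᵀ = (2, -2, 1)ᵀ

p = (2, -2, 1)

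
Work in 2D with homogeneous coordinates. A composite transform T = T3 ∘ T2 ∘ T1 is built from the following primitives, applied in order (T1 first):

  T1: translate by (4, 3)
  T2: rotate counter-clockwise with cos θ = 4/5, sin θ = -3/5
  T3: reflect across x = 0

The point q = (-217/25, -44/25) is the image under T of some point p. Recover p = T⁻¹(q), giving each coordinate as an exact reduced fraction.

T1 = [1 0 4; 0 1 3; 0 0 1]
T2·T1 = [4/5 3/5 5; -3/5 4/5 0; 0 0 1]
T3·…·T1 = [-4/5 -3/5 -5; -3/5 4/5 0; 0 0 1]
det M = -1; M⁻¹ = [-4/5 -3/5 -4; -3/5 4/5 -3; 0 0 1]
M⁻¹ · (-217/25, -44/25)ᵀ = (4, 4/5)ᵀ

p = (4, 4/5)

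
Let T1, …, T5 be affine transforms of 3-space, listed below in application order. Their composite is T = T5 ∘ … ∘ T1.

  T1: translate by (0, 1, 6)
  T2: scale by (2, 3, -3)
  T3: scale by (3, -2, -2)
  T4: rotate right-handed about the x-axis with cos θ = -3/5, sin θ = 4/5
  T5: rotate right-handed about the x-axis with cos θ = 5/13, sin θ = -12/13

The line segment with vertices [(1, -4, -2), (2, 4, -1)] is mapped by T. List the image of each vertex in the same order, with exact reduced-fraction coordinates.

T1 translate by (0, 1, 6): (1, -4, -2) → (1, -3, 4); (2, 4, -1) → (2, 5, 5)
T2 scale by (2, 3, -3): (1, -3, 4) → (2, -9, -12); (2, 5, 5) → (4, 15, -15)
T3 scale by (3, -2, -2): (2, -9, -12) → (6, 18, 24); (4, 15, -15) → (12, -30, 30)
T4 rotate right-handed about the x-axis with cos θ = -3/5, sin θ = 4/5: (6, 18, 24) → (6, -30, 0); (12, -30, 30) → (12, -6, -42)
T5 rotate right-handed about the x-axis with cos θ = 5/13, sin θ = -12/13: (6, -30, 0) → (6, -150/13, 360/13); (12, -6, -42) → (12, -534/13, -138/13)

image vertices: (6, -150/13, 360/13), (12, -534/13, -138/13)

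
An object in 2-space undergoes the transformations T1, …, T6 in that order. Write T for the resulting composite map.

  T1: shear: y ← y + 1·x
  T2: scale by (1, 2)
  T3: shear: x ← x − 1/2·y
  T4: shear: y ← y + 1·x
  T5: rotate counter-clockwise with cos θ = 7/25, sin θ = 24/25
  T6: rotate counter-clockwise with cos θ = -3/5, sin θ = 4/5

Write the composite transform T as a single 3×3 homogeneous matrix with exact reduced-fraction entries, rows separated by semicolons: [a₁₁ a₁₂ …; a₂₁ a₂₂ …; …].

T1 = [1 0 0; 1 1 0; 0 0 1]
T2·T1 = [1 0 0; 2 2 0; 0 0 1]
T3·…·T1 = [0 -1 0; 2 2 0; 0 0 1]
T4·…·T1 = [0 -1 0; 2 1 0; 0 0 1]
T5·…·T1 = [-48/25 -31/25 0; 14/25 -17/25 0; 0 0 1]
T6·…·T1 = [88/125 161/125 0; -234/125 -73/125 0; 0 0 1]

T = [88/125 161/125 0; -234/125 -73/125 0; 0 0 1]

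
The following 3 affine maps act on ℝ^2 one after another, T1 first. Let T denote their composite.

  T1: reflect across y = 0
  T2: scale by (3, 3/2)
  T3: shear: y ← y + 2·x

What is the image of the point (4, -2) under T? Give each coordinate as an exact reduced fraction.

T1 reflect across y = 0: (4, -2) → (4, 2)
T2 scale by (3, 3/2): (4, 2) → (12, 3)
T3 shear: y ← y + 2·x: (12, 3) → (12, 27)

T(p) = (12, 27)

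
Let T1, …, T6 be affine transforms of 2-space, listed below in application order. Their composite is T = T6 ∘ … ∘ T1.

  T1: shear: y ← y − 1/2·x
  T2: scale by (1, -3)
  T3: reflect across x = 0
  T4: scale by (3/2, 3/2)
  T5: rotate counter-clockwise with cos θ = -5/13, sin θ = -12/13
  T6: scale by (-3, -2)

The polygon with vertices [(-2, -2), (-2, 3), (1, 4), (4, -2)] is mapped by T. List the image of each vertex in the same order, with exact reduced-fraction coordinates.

T1 shear: y ← y − 1/2·x: (-2, -2) → (-2, -1); (-2, 3) → (-2, 4); (1, 4) → (1, 7/2); (4, -2) → (4, -4)
T2 scale by (1, -3): (-2, -1) → (-2, 3); (-2, 4) → (-2, -12); (1, 7/2) → (1, -21/2); (4, -4) → (4, 12)
T3 reflect across x = 0: (-2, 3) → (2, 3); (-2, -12) → (2, -12); (1, -21/2) → (-1, -21/2); (4, 12) → (-4, 12)
T4 scale by (3/2, 3/2): (2, 3) → (3, 9/2); (2, -12) → (3, -18); (-1, -21/2) → (-3/2, -63/4); (-4, 12) → (-6, 18)
T5 rotate counter-clockwise with cos θ = -5/13, sin θ = -12/13: (3, 9/2) → (3, -9/2); (3, -18) → (-231/13, 54/13); (-3/2, -63/4) → (-363/26, 387/52); (-6, 18) → (246/13, -18/13)
T6 scale by (-3, -2): (3, -9/2) → (-9, 9); (-231/13, 54/13) → (693/13, -108/13); (-363/26, 387/52) → (1089/26, -387/26); (246/13, -18/13) → (-738/13, 36/13)

image vertices: (-9, 9), (693/13, -108/13), (1089/26, -387/26), (-738/13, 36/13)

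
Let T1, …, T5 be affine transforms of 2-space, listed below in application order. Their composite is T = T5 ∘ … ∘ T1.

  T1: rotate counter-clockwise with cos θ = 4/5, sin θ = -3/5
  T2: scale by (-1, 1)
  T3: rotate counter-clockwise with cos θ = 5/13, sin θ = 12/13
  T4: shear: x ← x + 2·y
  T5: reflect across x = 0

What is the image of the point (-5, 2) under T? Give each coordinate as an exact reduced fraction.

T(p) = (-72/13, 283/65)

T1 rotate counter-clockwise with cos θ = 4/5, sin θ = -3/5: (-5, 2) → (-14/5, 23/5)
T2 scale by (-1, 1): (-14/5, 23/5) → (14/5, 23/5)
T3 rotate counter-clockwise with cos θ = 5/13, sin θ = 12/13: (14/5, 23/5) → (-206/65, 283/65)
T4 shear: x ← x + 2·y: (-206/65, 283/65) → (72/13, 283/65)
T5 reflect across x = 0: (72/13, 283/65) → (-72/13, 283/65)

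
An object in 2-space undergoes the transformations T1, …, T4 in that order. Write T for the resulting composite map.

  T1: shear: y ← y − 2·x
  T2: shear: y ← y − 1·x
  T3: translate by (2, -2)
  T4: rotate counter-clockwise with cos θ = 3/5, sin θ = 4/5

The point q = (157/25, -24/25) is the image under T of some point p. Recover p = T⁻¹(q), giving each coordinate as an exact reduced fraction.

T1 = [1 0 0; -2 1 0; 0 0 1]
T2·T1 = [1 0 0; -3 1 0; 0 0 1]
T3·…·T1 = [1 0 2; -3 1 -2; 0 0 1]
T4·…·T1 = [3 -4/5 14/5; -1 3/5 2/5; 0 0 1]
det M = 1; M⁻¹ = [3/5 4/5 -2; 1 3 -4; 0 0 1]
M⁻¹ · (157/25, -24/25)ᵀ = (1, -3/5)ᵀ

p = (1, -3/5)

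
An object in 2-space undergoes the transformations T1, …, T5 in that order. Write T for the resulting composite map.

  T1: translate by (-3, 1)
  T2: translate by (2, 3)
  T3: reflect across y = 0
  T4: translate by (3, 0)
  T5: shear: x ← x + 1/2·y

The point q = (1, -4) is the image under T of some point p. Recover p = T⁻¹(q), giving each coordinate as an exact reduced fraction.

T1 = [1 0 -3; 0 1 1; 0 0 1]
T2·T1 = [1 0 -1; 0 1 4; 0 0 1]
T3·…·T1 = [1 0 -1; 0 -1 -4; 0 0 1]
T4·…·T1 = [1 0 2; 0 -1 -4; 0 0 1]
T5·…·T1 = [1 -1/2 0; 0 -1 -4; 0 0 1]
det M = -1; M⁻¹ = [1 -1/2 -2; 0 -1 -4; 0 0 1]
M⁻¹ · (1, -4)ᵀ = (1, 0)ᵀ

p = (1, 0)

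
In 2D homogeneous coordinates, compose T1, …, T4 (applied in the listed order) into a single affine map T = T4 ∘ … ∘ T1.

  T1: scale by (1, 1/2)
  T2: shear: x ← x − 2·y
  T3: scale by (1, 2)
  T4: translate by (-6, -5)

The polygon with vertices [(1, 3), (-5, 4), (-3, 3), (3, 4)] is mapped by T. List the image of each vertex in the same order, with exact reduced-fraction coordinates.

image vertices: (-8, -2), (-15, -1), (-12, -2), (-7, -1)

T1 scale by (1, 1/2): (1, 3) → (1, 3/2); (-5, 4) → (-5, 2); (-3, 3) → (-3, 3/2); (3, 4) → (3, 2)
T2 shear: x ← x − 2·y: (1, 3/2) → (-2, 3/2); (-5, 2) → (-9, 2); (-3, 3/2) → (-6, 3/2); (3, 2) → (-1, 2)
T3 scale by (1, 2): (-2, 3/2) → (-2, 3); (-9, 2) → (-9, 4); (-6, 3/2) → (-6, 3); (-1, 2) → (-1, 4)
T4 translate by (-6, -5): (-2, 3) → (-8, -2); (-9, 4) → (-15, -1); (-6, 3) → (-12, -2); (-1, 4) → (-7, -1)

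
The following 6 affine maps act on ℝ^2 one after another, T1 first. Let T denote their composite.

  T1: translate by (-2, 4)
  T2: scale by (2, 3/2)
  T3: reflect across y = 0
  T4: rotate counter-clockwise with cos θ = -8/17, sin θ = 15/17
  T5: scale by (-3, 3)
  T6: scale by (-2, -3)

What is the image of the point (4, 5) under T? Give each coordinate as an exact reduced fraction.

T1 translate by (-2, 4): (4, 5) → (2, 9)
T2 scale by (2, 3/2): (2, 9) → (4, 27/2)
T3 reflect across y = 0: (4, 27/2) → (4, -27/2)
T4 rotate counter-clockwise with cos θ = -8/17, sin θ = 15/17: (4, -27/2) → (341/34, 168/17)
T5 scale by (-3, 3): (341/34, 168/17) → (-1023/34, 504/17)
T6 scale by (-2, -3): (-1023/34, 504/17) → (1023/17, -1512/17)

T(p) = (1023/17, -1512/17)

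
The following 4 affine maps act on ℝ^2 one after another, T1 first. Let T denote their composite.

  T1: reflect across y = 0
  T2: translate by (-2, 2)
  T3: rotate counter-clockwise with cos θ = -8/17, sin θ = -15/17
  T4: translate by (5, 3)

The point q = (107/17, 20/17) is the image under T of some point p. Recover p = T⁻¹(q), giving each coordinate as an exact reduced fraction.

p = (3, 0)

T1 = [1 0 0; 0 -1 0; 0 0 1]
T2·T1 = [1 0 -2; 0 -1 2; 0 0 1]
T3·…·T1 = [-8/17 -15/17 46/17; -15/17 8/17 14/17; 0 0 1]
T4·…·T1 = [-8/17 -15/17 131/17; -15/17 8/17 65/17; 0 0 1]
det M = -1; M⁻¹ = [-8/17 -15/17 7; -15/17 8/17 5; 0 0 1]
M⁻¹ · (107/17, 20/17)ᵀ = (3, 0)ᵀ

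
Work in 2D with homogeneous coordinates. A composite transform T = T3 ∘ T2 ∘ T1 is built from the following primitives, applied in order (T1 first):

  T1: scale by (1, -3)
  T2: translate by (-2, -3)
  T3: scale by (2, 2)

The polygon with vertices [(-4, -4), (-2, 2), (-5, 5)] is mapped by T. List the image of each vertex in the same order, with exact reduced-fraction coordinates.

T1 scale by (1, -3): (-4, -4) → (-4, 12); (-2, 2) → (-2, -6); (-5, 5) → (-5, -15)
T2 translate by (-2, -3): (-4, 12) → (-6, 9); (-2, -6) → (-4, -9); (-5, -15) → (-7, -18)
T3 scale by (2, 2): (-6, 9) → (-12, 18); (-4, -9) → (-8, -18); (-7, -18) → (-14, -36)

image vertices: (-12, 18), (-8, -18), (-14, -36)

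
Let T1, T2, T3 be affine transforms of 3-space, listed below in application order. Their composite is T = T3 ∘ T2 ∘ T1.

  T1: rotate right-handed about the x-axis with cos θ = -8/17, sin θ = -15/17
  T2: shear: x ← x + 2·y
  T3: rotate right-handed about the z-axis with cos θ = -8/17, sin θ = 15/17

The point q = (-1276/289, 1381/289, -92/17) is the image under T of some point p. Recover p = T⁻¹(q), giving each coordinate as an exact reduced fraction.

T1 = [1 0 0 0; 0 -8/17 15/17 0; 0 -15/17 -8/17 0; 0 0 0 1]
T2·T1 = [1 -16/17 30/17 0; 0 -8/17 15/17 0; 0 -15/17 -8/17 0; 0 0 0 1]
T3·…·T1 = [-8/17 248/289 -465/289 0; 15/17 -176/289 330/289 0; 0 -15/17 -8/17 0; 0 0 0 1]
det M = 1; M⁻¹ = [22/17 31/17 0 0; 120/289 64/289 -15/17 0; -225/289 -120/289 -8/17 0; 0 0 0 1]
M⁻¹ · (-1276/289, 1381/289, -92/17)ᵀ = (3, 4, 4)ᵀ

p = (3, 4, 4)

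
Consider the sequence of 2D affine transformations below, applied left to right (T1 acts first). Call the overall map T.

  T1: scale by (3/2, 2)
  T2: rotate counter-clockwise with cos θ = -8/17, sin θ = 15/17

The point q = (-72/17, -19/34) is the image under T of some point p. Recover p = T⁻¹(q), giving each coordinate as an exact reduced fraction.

T1 = [3/2 0 0; 0 2 0; 0 0 1]
T2·T1 = [-12/17 -30/17 0; 45/34 -16/17 0; 0 0 1]
det M = 3; M⁻¹ = [-16/51 10/17 0; -15/34 -4/17 0; 0 0 1]
M⁻¹ · (-72/17, -19/34)ᵀ = (1, 2)ᵀ

p = (1, 2)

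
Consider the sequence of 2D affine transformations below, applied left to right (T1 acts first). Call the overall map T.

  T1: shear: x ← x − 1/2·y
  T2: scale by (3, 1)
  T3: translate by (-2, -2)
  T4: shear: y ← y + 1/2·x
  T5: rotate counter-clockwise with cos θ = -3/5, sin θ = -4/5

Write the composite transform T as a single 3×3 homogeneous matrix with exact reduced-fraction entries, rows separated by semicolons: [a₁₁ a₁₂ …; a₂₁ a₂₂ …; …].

T1 = [1 -1/2 0; 0 1 0; 0 0 1]
T2·T1 = [3 -3/2 0; 0 1 0; 0 0 1]
T3·…·T1 = [3 -3/2 -2; 0 1 -2; 0 0 1]
T4·…·T1 = [3 -3/2 -2; 3/2 1/4 -3; 0 0 1]
T5·…·T1 = [-3/5 11/10 -6/5; -33/10 21/20 17/5; 0 0 1]

T = [-3/5 11/10 -6/5; -33/10 21/20 17/5; 0 0 1]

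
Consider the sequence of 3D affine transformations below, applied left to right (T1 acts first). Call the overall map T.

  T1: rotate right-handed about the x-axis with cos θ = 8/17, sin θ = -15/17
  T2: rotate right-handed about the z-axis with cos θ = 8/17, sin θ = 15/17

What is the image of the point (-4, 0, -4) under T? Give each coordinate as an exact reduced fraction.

T1 rotate right-handed about the x-axis with cos θ = 8/17, sin θ = -15/17: (-4, 0, -4) → (-4, -60/17, -32/17)
T2 rotate right-handed about the z-axis with cos θ = 8/17, sin θ = 15/17: (-4, -60/17, -32/17) → (356/289, -1500/289, -32/17)

T(p) = (356/289, -1500/289, -32/17)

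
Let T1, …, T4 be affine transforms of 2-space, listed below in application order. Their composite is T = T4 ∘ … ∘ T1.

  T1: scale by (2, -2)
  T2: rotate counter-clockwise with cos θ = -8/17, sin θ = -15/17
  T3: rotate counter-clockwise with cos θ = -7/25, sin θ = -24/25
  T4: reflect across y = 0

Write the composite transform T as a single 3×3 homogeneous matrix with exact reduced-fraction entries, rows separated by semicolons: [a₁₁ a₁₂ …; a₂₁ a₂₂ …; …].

T1 = [2 0 0; 0 -2 0; 0 0 1]
T2·T1 = [-16/17 -30/17 0; -30/17 16/17 0; 0 0 1]
T3·…·T1 = [-608/425 594/425 0; 594/425 608/425 0; 0 0 1]
T4·…·T1 = [-608/425 594/425 0; -594/425 -608/425 0; 0 0 1]

T = [-608/425 594/425 0; -594/425 -608/425 0; 0 0 1]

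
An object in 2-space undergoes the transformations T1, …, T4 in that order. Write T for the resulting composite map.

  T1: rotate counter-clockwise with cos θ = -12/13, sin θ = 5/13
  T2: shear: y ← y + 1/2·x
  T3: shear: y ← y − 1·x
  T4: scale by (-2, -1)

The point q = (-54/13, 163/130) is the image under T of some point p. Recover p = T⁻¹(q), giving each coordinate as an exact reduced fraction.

T1 = [-12/13 -5/13 0; 5/13 -12/13 0; 0 0 1]
T2·T1 = [-12/13 -5/13 0; -1/13 -29/26 0; 0 0 1]
T3·…·T1 = [-12/13 -5/13 0; 11/13 -19/26 0; 0 0 1]
T4·…·T1 = [24/13 10/13 0; -11/13 19/26 0; 0 0 1]
det M = 2; M⁻¹ = [19/52 -5/13 0; 11/26 12/13 0; 0 0 1]
M⁻¹ · (-54/13, 163/130)ᵀ = (-2, -3/5)ᵀ

p = (-2, -3/5)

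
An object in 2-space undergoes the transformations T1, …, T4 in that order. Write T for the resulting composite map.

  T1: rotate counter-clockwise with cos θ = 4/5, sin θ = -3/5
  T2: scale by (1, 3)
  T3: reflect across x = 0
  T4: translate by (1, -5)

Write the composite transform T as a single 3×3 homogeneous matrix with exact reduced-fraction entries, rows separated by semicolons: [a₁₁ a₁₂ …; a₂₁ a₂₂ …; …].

T1 = [4/5 3/5 0; -3/5 4/5 0; 0 0 1]
T2·T1 = [4/5 3/5 0; -9/5 12/5 0; 0 0 1]
T3·…·T1 = [-4/5 -3/5 0; -9/5 12/5 0; 0 0 1]
T4·…·T1 = [-4/5 -3/5 1; -9/5 12/5 -5; 0 0 1]

T = [-4/5 -3/5 1; -9/5 12/5 -5; 0 0 1]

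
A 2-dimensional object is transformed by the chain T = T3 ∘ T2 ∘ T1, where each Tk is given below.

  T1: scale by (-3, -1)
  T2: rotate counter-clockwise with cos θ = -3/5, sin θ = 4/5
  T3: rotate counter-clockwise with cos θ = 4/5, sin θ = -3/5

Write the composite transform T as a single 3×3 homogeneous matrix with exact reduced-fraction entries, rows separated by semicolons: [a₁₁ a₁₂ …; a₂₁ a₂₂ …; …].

T = [0 1 0; -3 0 0; 0 0 1]

T1 = [-3 0 0; 0 -1 0; 0 0 1]
T2·T1 = [9/5 4/5 0; -12/5 3/5 0; 0 0 1]
T3·…·T1 = [0 1 0; -3 0 0; 0 0 1]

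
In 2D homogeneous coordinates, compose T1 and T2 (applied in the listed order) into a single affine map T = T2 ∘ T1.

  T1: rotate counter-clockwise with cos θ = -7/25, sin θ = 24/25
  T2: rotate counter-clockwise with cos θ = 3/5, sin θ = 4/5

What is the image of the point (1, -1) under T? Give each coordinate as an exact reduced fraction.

T(p) = (-73/125, 161/125)

T1 rotate counter-clockwise with cos θ = -7/25, sin θ = 24/25: (1, -1) → (17/25, 31/25)
T2 rotate counter-clockwise with cos θ = 3/5, sin θ = 4/5: (17/25, 31/25) → (-73/125, 161/125)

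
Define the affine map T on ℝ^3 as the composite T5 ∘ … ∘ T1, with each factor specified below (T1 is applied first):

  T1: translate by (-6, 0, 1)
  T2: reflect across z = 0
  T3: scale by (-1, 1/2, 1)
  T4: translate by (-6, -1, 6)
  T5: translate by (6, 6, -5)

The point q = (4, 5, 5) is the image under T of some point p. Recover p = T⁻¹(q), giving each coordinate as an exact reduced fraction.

p = (2, 0, -5)

T1 = [1 0 0 -6; 0 1 0 0; 0 0 1 1; 0 0 0 1]
T2·T1 = [1 0 0 -6; 0 1 0 0; 0 0 -1 -1; 0 0 0 1]
T3·…·T1 = [-1 0 0 6; 0 1/2 0 0; 0 0 -1 -1; 0 0 0 1]
T4·…·T1 = [-1 0 0 0; 0 1/2 0 -1; 0 0 -1 5; 0 0 0 1]
T5·…·T1 = [-1 0 0 6; 0 1/2 0 5; 0 0 -1 0; 0 0 0 1]
det M = 1/2; M⁻¹ = [-1 0 0 6; 0 2 0 -10; 0 0 -1 0; 0 0 0 1]
M⁻¹ · (4, 5, 5)ᵀ = (2, 0, -5)ᵀ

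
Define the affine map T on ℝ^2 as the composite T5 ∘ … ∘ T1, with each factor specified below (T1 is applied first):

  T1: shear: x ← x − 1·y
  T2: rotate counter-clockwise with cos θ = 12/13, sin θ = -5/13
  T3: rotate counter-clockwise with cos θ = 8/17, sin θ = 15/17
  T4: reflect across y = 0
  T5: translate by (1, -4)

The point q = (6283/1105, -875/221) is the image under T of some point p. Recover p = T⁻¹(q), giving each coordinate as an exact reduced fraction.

T1 = [1 -1 0; 0 1 0; 0 0 1]
T2·T1 = [12/13 -7/13 0; -5/13 17/13 0; 0 0 1]
T3·…·T1 = [171/221 -311/221 0; 140/221 31/221 0; 0 0 1]
T4·…·T1 = [171/221 -311/221 0; -140/221 -31/221 0; 0 0 1]
T5·…·T1 = [171/221 -311/221 1; -140/221 -31/221 -4; 0 0 1]
det M = -1; M⁻¹ = [31/221 -311/221 -75/13; -140/221 -171/221 -32/13; 0 0 1]
M⁻¹ · (6283/1105, -875/221)ᵀ = (3/5, -3)ᵀ

p = (3/5, -3)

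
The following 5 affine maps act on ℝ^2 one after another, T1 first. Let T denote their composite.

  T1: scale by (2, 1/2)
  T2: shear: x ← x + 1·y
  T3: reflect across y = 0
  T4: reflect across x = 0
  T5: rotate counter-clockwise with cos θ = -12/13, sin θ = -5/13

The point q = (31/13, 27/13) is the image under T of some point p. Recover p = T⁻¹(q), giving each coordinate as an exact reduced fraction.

T1 = [2 0 0; 0 1/2 0; 0 0 1]
T2·T1 = [2 1/2 0; 0 1/2 0; 0 0 1]
T3·…·T1 = [2 1/2 0; 0 -1/2 0; 0 0 1]
T4·…·T1 = [-2 -1/2 0; 0 -1/2 0; 0 0 1]
T5·…·T1 = [24/13 7/26 0; 10/13 17/26 0; 0 0 1]
det M = 1; M⁻¹ = [17/26 -7/26 0; -10/13 24/13 0; 0 0 1]
M⁻¹ · (31/13, 27/13)ᵀ = (1, 2)ᵀ

p = (1, 2)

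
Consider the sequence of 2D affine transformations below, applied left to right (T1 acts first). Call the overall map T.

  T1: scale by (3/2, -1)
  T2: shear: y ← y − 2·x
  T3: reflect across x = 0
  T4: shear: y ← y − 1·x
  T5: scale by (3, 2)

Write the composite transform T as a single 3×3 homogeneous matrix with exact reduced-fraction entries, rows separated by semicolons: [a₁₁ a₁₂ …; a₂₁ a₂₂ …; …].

T = [-9/2 0 0; -3 -2 0; 0 0 1]

T1 = [3/2 0 0; 0 -1 0; 0 0 1]
T2·T1 = [3/2 0 0; -3 -1 0; 0 0 1]
T3·…·T1 = [-3/2 0 0; -3 -1 0; 0 0 1]
T4·…·T1 = [-3/2 0 0; -3/2 -1 0; 0 0 1]
T5·…·T1 = [-9/2 0 0; -3 -2 0; 0 0 1]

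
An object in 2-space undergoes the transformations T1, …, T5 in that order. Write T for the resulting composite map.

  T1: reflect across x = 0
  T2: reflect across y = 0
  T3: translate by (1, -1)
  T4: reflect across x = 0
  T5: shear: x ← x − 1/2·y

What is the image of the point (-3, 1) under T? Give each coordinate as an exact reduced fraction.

T1 reflect across x = 0: (-3, 1) → (3, 1)
T2 reflect across y = 0: (3, 1) → (3, -1)
T3 translate by (1, -1): (3, -1) → (4, -2)
T4 reflect across x = 0: (4, -2) → (-4, -2)
T5 shear: x ← x − 1/2·y: (-4, -2) → (-3, -2)

T(p) = (-3, -2)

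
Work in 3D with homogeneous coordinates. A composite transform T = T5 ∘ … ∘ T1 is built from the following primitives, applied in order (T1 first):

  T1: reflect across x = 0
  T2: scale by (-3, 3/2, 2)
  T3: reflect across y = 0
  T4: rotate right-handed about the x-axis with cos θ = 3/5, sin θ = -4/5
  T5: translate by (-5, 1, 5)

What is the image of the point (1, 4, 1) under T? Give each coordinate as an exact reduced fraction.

T(p) = (-2, -1, 11)

T1 reflect across x = 0: (1, 4, 1) → (-1, 4, 1)
T2 scale by (-3, 3/2, 2): (-1, 4, 1) → (3, 6, 2)
T3 reflect across y = 0: (3, 6, 2) → (3, -6, 2)
T4 rotate right-handed about the x-axis with cos θ = 3/5, sin θ = -4/5: (3, -6, 2) → (3, -2, 6)
T5 translate by (-5, 1, 5): (3, -2, 6) → (-2, -1, 11)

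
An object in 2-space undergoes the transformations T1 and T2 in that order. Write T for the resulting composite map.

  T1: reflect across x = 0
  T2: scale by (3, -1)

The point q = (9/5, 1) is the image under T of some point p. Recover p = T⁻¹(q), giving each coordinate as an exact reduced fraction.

T1 = [-1 0 0; 0 1 0; 0 0 1]
T2·T1 = [-3 0 0; 0 -1 0; 0 0 1]
det M = 3; M⁻¹ = [-1/3 0 0; 0 -1 0; 0 0 1]
M⁻¹ · (9/5, 1)ᵀ = (-3/5, -1)ᵀ

p = (-3/5, -1)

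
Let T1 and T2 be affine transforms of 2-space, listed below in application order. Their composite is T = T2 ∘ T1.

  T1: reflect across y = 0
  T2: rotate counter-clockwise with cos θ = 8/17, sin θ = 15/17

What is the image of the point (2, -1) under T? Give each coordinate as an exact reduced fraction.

T(p) = (1/17, 38/17)

T1 reflect across y = 0: (2, -1) → (2, 1)
T2 rotate counter-clockwise with cos θ = 8/17, sin θ = 15/17: (2, 1) → (1/17, 38/17)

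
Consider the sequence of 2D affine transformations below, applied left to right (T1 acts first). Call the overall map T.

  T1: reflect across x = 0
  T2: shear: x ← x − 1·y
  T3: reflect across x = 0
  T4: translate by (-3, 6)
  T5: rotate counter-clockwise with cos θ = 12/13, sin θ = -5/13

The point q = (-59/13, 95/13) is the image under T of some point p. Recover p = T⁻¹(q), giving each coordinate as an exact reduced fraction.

T1 = [-1 0 0; 0 1 0; 0 0 1]
T2·T1 = [-1 -1 0; 0 1 0; 0 0 1]
T3·…·T1 = [1 1 0; 0 1 0; 0 0 1]
T4·…·T1 = [1 1 -3; 0 1 6; 0 0 1]
T5·…·T1 = [12/13 17/13 -6/13; -5/13 7/13 87/13; 0 0 1]
det M = 1; M⁻¹ = [7/13 -17/13 9; 5/13 12/13 -6; 0 0 1]
M⁻¹ · (-59/13, 95/13)ᵀ = (-3, -1)ᵀ

p = (-3, -1)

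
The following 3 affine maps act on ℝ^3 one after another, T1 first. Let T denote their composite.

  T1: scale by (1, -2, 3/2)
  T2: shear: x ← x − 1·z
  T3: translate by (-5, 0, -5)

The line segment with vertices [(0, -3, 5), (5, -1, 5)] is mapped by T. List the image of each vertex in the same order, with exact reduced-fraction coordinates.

T1 scale by (1, -2, 3/2): (0, -3, 5) → (0, 6, 15/2); (5, -1, 5) → (5, 2, 15/2)
T2 shear: x ← x − 1·z: (0, 6, 15/2) → (-15/2, 6, 15/2); (5, 2, 15/2) → (-5/2, 2, 15/2)
T3 translate by (-5, 0, -5): (-15/2, 6, 15/2) → (-25/2, 6, 5/2); (-5/2, 2, 15/2) → (-15/2, 2, 5/2)

image vertices: (-25/2, 6, 5/2), (-15/2, 2, 5/2)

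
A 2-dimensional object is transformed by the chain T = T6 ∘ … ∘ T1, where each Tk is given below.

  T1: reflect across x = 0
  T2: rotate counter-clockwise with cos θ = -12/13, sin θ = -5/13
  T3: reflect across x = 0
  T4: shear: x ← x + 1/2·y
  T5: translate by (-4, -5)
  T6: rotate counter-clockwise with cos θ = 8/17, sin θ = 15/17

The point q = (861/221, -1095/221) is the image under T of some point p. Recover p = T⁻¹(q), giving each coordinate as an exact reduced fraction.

p = (-2, 0)

T1 = [-1 0 0; 0 1 0; 0 0 1]
T2·T1 = [12/13 5/13 0; 5/13 -12/13 0; 0 0 1]
T3·…·T1 = [-12/13 -5/13 0; 5/13 -12/13 0; 0 0 1]
T4·…·T1 = [-19/26 -11/13 0; 5/13 -12/13 0; 0 0 1]
T5·…·T1 = [-19/26 -11/13 -4; 5/13 -12/13 -5; 0 0 1]
T6·…·T1 = [-151/221 92/221 43/17; -205/442 -261/221 -100/17; 0 0 1]
det M = 1; M⁻¹ = [-261/221 -92/221 7/13; 205/442 -151/221 -135/26; 0 0 1]
M⁻¹ · (861/221, -1095/221)ᵀ = (-2, 0)ᵀ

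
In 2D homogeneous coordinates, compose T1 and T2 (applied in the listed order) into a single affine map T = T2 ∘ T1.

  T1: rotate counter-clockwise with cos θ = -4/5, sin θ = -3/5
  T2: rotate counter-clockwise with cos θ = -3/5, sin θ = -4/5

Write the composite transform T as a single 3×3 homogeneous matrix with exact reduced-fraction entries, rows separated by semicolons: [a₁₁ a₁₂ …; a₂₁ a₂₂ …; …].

T1 = [-4/5 3/5 0; -3/5 -4/5 0; 0 0 1]
T2·T1 = [0 -1 0; 1 0 0; 0 0 1]

T = [0 -1 0; 1 0 0; 0 0 1]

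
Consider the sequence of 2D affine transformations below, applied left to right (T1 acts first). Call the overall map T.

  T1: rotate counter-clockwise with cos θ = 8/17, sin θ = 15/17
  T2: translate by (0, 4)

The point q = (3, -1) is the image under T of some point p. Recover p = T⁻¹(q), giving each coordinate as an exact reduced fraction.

p = (-3, -5)

T1 = [8/17 -15/17 0; 15/17 8/17 0; 0 0 1]
T2·T1 = [8/17 -15/17 0; 15/17 8/17 4; 0 0 1]
det M = 1; M⁻¹ = [8/17 15/17 -60/17; -15/17 8/17 -32/17; 0 0 1]
M⁻¹ · (3, -1)ᵀ = (-3, -5)ᵀ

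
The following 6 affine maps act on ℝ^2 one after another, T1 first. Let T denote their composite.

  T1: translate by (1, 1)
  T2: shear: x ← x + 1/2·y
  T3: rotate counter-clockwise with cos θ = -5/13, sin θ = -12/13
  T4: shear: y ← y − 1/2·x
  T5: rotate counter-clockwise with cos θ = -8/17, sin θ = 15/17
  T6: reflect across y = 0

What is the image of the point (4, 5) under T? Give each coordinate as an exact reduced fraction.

T(p) = (1874/221, -1616/221)

T1 translate by (1, 1): (4, 5) → (5, 6)
T2 shear: x ← x + 1/2·y: (5, 6) → (8, 6)
T3 rotate counter-clockwise with cos θ = -5/13, sin θ = -12/13: (8, 6) → (32/13, -126/13)
T4 shear: y ← y − 1/2·x: (32/13, -126/13) → (32/13, -142/13)
T5 rotate counter-clockwise with cos θ = -8/17, sin θ = 15/17: (32/13, -142/13) → (1874/221, 1616/221)
T6 reflect across y = 0: (1874/221, 1616/221) → (1874/221, -1616/221)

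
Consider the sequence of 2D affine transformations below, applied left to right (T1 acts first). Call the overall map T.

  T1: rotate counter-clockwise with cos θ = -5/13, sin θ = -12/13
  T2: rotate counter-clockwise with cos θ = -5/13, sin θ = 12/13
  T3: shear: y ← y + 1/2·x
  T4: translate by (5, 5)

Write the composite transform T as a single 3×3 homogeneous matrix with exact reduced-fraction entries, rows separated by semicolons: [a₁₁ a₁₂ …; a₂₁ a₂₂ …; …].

T = [1 0 5; 1/2 1 5; 0 0 1]

T1 = [-5/13 12/13 0; -12/13 -5/13 0; 0 0 1]
T2·T1 = [1 0 0; 0 1 0; 0 0 1]
T3·…·T1 = [1 0 0; 1/2 1 0; 0 0 1]
T4·…·T1 = [1 0 5; 1/2 1 5; 0 0 1]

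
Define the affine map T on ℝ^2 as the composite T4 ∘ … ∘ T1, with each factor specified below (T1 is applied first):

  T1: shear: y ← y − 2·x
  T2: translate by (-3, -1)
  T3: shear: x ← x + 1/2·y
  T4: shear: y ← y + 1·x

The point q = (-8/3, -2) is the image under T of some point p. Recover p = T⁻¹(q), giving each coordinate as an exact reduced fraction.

p = (0, 5/3)

T1 = [1 0 0; -2 1 0; 0 0 1]
T2·T1 = [1 0 -3; -2 1 -1; 0 0 1]
T3·…·T1 = [0 1/2 -7/2; -2 1 -1; 0 0 1]
T4·…·T1 = [0 1/2 -7/2; -2 3/2 -9/2; 0 0 1]
det M = 1; M⁻¹ = [3/2 -1/2 3; 2 0 7; 0 0 1]
M⁻¹ · (-8/3, -2)ᵀ = (0, 5/3)ᵀ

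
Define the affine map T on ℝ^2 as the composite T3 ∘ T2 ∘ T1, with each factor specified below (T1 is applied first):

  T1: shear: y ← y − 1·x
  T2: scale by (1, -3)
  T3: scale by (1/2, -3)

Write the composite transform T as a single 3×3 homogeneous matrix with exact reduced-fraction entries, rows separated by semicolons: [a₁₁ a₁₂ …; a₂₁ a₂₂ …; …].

T1 = [1 0 0; -1 1 0; 0 0 1]
T2·T1 = [1 0 0; 3 -3 0; 0 0 1]
T3·…·T1 = [1/2 0 0; -9 9 0; 0 0 1]

T = [1/2 0 0; -9 9 0; 0 0 1]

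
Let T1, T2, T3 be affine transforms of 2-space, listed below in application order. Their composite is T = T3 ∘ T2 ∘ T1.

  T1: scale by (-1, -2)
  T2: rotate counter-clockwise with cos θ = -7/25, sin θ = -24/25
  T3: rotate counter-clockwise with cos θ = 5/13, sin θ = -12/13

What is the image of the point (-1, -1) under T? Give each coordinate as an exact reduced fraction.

T(p) = (-251/325, -682/325)

T1 scale by (-1, -2): (-1, -1) → (1, 2)
T2 rotate counter-clockwise with cos θ = -7/25, sin θ = -24/25: (1, 2) → (41/25, -38/25)
T3 rotate counter-clockwise with cos θ = 5/13, sin θ = -12/13: (41/25, -38/25) → (-251/325, -682/325)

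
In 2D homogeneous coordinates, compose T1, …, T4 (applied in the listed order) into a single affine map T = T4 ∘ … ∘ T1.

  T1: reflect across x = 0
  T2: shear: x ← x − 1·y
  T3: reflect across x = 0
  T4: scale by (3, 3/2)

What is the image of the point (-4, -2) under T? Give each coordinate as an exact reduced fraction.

T(p) = (-18, -3)

T1 reflect across x = 0: (-4, -2) → (4, -2)
T2 shear: x ← x − 1·y: (4, -2) → (6, -2)
T3 reflect across x = 0: (6, -2) → (-6, -2)
T4 scale by (3, 3/2): (-6, -2) → (-18, -3)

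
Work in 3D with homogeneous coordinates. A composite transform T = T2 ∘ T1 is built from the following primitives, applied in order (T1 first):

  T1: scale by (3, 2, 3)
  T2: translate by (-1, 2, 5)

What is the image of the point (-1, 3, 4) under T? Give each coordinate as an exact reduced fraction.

T1 scale by (3, 2, 3): (-1, 3, 4) → (-3, 6, 12)
T2 translate by (-1, 2, 5): (-3, 6, 12) → (-4, 8, 17)

T(p) = (-4, 8, 17)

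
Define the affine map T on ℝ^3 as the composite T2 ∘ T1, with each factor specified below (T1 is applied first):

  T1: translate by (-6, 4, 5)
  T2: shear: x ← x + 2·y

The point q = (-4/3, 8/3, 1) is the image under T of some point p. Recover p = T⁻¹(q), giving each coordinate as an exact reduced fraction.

T1 = [1 0 0 -6; 0 1 0 4; 0 0 1 5; 0 0 0 1]
T2·T1 = [1 2 0 2; 0 1 0 4; 0 0 1 5; 0 0 0 1]
det M = 1; M⁻¹ = [1 -2 0 6; 0 1 0 -4; 0 0 1 -5; 0 0 0 1]
M⁻¹ · (-4/3, 8/3, 1)ᵀ = (-2/3, -4/3, -4)ᵀ

p = (-2/3, -4/3, -4)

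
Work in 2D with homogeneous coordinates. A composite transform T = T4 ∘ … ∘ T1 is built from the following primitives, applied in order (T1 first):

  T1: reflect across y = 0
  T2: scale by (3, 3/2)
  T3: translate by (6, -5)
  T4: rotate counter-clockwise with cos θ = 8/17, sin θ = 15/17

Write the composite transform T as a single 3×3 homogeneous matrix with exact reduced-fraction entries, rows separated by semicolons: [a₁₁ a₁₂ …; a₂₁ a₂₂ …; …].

T1 = [1 0 0; 0 -1 0; 0 0 1]
T2·T1 = [3 0 0; 0 -3/2 0; 0 0 1]
T3·…·T1 = [3 0 6; 0 -3/2 -5; 0 0 1]
T4·…·T1 = [24/17 45/34 123/17; 45/17 -12/17 50/17; 0 0 1]

T = [24/17 45/34 123/17; 45/17 -12/17 50/17; 0 0 1]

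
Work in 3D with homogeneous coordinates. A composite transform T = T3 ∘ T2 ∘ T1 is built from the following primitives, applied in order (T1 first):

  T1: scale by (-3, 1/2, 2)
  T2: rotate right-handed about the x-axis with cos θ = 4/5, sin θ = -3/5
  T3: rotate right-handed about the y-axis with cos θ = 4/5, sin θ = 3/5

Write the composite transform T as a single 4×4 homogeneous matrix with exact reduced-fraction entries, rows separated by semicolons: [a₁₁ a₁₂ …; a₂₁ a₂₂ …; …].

T = [-12/5 -9/50 24/25 0; 0 2/5 6/5 0; 9/5 -6/25 32/25 0; 0 0 0 1]

T1 = [-3 0 0 0; 0 1/2 0 0; 0 0 2 0; 0 0 0 1]
T2·T1 = [-3 0 0 0; 0 2/5 6/5 0; 0 -3/10 8/5 0; 0 0 0 1]
T3·…·T1 = [-12/5 -9/50 24/25 0; 0 2/5 6/5 0; 9/5 -6/25 32/25 0; 0 0 0 1]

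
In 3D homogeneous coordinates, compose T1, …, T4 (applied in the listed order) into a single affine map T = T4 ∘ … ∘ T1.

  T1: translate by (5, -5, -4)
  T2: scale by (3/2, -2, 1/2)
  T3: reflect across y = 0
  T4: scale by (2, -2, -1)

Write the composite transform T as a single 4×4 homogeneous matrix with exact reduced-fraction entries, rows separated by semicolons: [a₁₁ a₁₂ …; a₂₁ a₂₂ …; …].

T = [3 0 0 15; 0 -4 0 20; 0 0 -1/2 2; 0 0 0 1]

T1 = [1 0 0 5; 0 1 0 -5; 0 0 1 -4; 0 0 0 1]
T2·T1 = [3/2 0 0 15/2; 0 -2 0 10; 0 0 1/2 -2; 0 0 0 1]
T3·…·T1 = [3/2 0 0 15/2; 0 2 0 -10; 0 0 1/2 -2; 0 0 0 1]
T4·…·T1 = [3 0 0 15; 0 -4 0 20; 0 0 -1/2 2; 0 0 0 1]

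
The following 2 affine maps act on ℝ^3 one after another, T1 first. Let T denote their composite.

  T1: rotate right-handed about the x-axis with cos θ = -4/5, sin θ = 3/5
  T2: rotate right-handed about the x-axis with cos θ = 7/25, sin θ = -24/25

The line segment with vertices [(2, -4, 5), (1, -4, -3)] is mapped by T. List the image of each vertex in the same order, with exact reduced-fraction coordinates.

T1 rotate right-handed about the x-axis with cos θ = -4/5, sin θ = 3/5: (2, -4, 5) → (2, 1/5, -32/5); (1, -4, -3) → (1, 5, 0)
T2 rotate right-handed about the x-axis with cos θ = 7/25, sin θ = -24/25: (2, 1/5, -32/5) → (2, -761/125, -248/125); (1, 5, 0) → (1, 7/5, -24/5)

image vertices: (2, -761/125, -248/125), (1, 7/5, -24/5)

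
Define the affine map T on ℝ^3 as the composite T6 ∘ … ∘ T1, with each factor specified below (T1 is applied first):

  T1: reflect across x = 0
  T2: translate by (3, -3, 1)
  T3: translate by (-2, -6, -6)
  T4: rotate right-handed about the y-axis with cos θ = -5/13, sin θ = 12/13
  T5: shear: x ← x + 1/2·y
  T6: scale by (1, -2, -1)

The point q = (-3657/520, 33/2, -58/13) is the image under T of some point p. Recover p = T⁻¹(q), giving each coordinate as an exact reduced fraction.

p = (4, 3/4, 3/5)

T1 = [-1 0 0 0; 0 1 0 0; 0 0 1 0; 0 0 0 1]
T2·T1 = [-1 0 0 3; 0 1 0 -3; 0 0 1 1; 0 0 0 1]
T3·…·T1 = [-1 0 0 1; 0 1 0 -9; 0 0 1 -5; 0 0 0 1]
T4·…·T1 = [5/13 0 12/13 -5; 0 1 0 -9; 12/13 0 -5/13 1; 0 0 0 1]
T5·…·T1 = [5/13 1/2 12/13 -19/2; 0 1 0 -9; 12/13 0 -5/13 1; 0 0 0 1]
T6·…·T1 = [5/13 1/2 12/13 -19/2; 0 -2 0 18; -12/13 0 5/13 -1; 0 0 0 1]
det M = -2; M⁻¹ = [5/13 5/52 -12/13 1; 0 -1/2 0 9; 12/13 3/13 5/13 5; 0 0 0 1]
M⁻¹ · (-3657/520, 33/2, -58/13)ᵀ = (4, 3/4, 3/5)ᵀ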